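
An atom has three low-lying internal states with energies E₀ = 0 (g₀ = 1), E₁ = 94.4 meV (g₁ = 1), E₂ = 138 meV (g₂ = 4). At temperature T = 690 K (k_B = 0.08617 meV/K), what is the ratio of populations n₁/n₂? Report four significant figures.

0.5205

k_BT = 0.08617 × 690 K = 59.4573 meV.
n₁/n₂ = (g₁/g₂) exp[−(E₁−E₂)/kT] = (1/4) × exp(−(-43.6 meV)/(59.4573 meV)) = (1/4) × exp(0.733299) = 0.5205.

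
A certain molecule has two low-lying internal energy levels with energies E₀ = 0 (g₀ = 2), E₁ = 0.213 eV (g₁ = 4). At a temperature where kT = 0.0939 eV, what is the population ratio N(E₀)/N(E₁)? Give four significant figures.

4.832

n₀/n₁ = (g₀/g₁) exp[−(E₀−E₁)/kT] = (2/4) × exp(−(-0.213 eV)/(0.0939 eV)) = (2/4) × exp(2.26837) = 4.832.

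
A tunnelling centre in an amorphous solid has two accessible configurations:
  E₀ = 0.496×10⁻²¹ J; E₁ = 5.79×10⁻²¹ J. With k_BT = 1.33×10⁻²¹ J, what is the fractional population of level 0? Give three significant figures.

Eᵢ/kT = 0.37293, 4.3534.
Z = Σ e^(−Eᵢ/kT) = e^(−0.37293) + e^(−4.3534) = 0.68871 + 0.012863 = 0.70157.
P₀ = e^(−E₀/kT) / Z = 0.68871/0.70157 = 0.982.

0.982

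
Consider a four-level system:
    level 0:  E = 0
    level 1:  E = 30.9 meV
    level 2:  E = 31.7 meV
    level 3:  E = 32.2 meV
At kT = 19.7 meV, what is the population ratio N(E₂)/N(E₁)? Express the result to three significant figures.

0.960

n₂/n₁ = exp[−(E₂−E₁)/kT] = exp(−(0.8 meV)/(19.7 meV)) = exp(-0.040609) = 0.960.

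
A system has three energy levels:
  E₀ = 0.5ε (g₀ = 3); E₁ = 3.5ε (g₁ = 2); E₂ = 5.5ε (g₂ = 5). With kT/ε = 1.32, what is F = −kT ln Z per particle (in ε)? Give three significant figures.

-1.08 ε

Eᵢ/kT = 0.37879, 2.6515, 4.1667.
Z = Σ gᵢe^(−Eᵢ/kT) = 3·e^(−0.37879) + 2·e^(−2.6515) + 5·e^(−4.1667) = 2.0541 + 0.14109 + 0.077517 = 2.2727.
F = −kT ln Z = −1.32 × ln(2.2727) = −1.32 × 0.82097 = -1.08 ε.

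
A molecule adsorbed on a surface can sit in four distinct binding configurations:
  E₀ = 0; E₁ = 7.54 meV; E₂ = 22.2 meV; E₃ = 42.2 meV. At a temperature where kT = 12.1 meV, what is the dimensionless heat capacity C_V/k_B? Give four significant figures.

Eᵢ/kT = 0, 0.623140, 1.83471, 3.48760.
Z = Σ e^(−Eᵢ/kT) = e^(−0) + e^(−0.623140) + e^(−1.83471) + e^(−3.48760) = 1.00000 + 0.536258 + 0.159660 + 0.0305742 = 1.72649.
⟨E⟩ = 5.14226 meV, ⟨E²⟩ = 94.7713 meV².
C_V/k_B = (⟨E²⟩ − ⟨E⟩²)/(kT)² = (94.7713 − 26.4428)/146.410 = 0.4667.

0.4667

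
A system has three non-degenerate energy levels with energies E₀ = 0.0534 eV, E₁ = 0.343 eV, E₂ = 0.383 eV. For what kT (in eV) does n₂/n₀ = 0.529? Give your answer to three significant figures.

n₂/n₀ = exp[−(E₂−E₀)/kT] = 0.529.
⇒ (E₂−E₀)/kT = ln(1/0.529) = ln(1.8904) = 0.63679.
kT = 0.3296 eV / 0.63679 = 0.518 eV.

0.518 eV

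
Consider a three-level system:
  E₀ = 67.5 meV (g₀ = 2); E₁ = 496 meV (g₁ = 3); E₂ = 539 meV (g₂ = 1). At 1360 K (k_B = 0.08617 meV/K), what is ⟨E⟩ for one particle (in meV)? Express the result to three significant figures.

87.4 meV

k_BT = 0.08617 × 1360 K = 117.19 meV.
Eᵢ/kT = 0.57599, 4.2324, 4.5994.
Z = Σ gᵢe^(−Eᵢ/kT) = 2·e^(−0.57599) + 3·e^(−4.2324) + 1·e^(−4.5994) = 1.1243 + 0.043553 + 0.010058 = 1.1779.
⟨E⟩ = Σ Eᵢ gᵢe^(−Eᵢ/kT) / Z = (67.5·1.1243 + 496·0.043553 + 539·0.010058) / 1.1779 = 87.4 meV.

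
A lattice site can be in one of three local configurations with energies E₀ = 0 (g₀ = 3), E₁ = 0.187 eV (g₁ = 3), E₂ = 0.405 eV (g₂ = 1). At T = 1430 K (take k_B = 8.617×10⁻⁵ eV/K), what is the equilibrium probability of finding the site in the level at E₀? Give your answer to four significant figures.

k_BT = 8.617×10⁻⁵ × 1430 K = 0.123223 eV.
Eᵢ/kT = 0, 1.51757, 3.28672.
Z = Σ gᵢe^(−Eᵢ/kT) = 3·e^(−0) + 3·e^(−1.51757) + 1·e^(−3.28672) = 3.00000 + 0.657732 + 0.0373762 = 3.69511.
P₀ = g₀ e^(−E₀/kT) / Z = 3.00000/3.69511 = 0.8119.

0.8119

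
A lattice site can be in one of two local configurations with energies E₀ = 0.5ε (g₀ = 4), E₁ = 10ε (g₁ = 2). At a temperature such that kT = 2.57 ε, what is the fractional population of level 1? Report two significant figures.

Eᵢ/kT = 0.1946, 3.891.
Z = Σ gᵢe^(−Eᵢ/kT) = 4·e^(−0.1946) + 2·e^(−3.891) = 3.293 + 0.04085 = 3.334.
P₁ = g₁ e^(−E₁/kT) / Z = 0.04085/3.334 = 0.012.

0.012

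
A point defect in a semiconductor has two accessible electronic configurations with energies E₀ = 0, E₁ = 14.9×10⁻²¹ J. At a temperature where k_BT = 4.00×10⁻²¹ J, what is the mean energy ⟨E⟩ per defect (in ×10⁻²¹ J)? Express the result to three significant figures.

0.351 ×10⁻²¹ J

Eᵢ/kT = 0, 3.7250.
Z = Σ e^(−Eᵢ/kT) = e^(−0) + e^(−3.7250) = 1.0000 + 0.024113 = 1.0241.
⟨E⟩ = Σ Eᵢ e^(−Eᵢ/kT) / Z = (0·1.0000 + 14.9·0.024113) / 1.0241 = 0.351 ×10⁻²¹ J.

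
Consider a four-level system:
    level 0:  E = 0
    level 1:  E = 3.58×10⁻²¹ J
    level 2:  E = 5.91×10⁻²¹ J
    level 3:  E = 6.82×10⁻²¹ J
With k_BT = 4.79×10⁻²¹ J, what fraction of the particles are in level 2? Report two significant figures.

Eᵢ/kT = 0, 0.7474, 1.234, 1.424.
Z = Σ e^(−Eᵢ/kT) = e^(−0) + e^(−0.7474) + e^(−1.234) + e^(−1.424) = 1.000 + 0.4736 + 0.2911 + 0.2407 = 2.005.
P₂ = e^(−E₂/kT) / Z = 0.2911/2.005 = 0.15.

0.15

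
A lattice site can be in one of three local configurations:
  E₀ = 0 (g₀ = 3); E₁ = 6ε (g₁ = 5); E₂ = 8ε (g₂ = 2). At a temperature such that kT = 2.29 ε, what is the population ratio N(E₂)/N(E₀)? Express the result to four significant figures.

0.02026

n₂/n₀ = (g₂/g₀) exp[−(E₂−E₀)/kT] = (2/3) × exp(−(8ε)/(2.29ε)) = (2/3) × exp(-3.49345) = 0.02026.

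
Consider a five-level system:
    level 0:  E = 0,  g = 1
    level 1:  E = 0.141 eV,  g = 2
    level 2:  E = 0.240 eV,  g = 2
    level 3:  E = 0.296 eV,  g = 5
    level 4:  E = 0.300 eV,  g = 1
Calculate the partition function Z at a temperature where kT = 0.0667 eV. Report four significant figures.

Z = 1.367

Eᵢ/kT = 0, 2.11394, 3.59820, 4.43778, 4.49775.
Z = Σ gᵢe^(−Eᵢ/kT) = 1·e^(−0) + 2·e^(−2.11394) + 2·e^(−3.59820) + 5·e^(−4.43778) + 1·e^(−4.49775) = 1.00000 + 0.241522 + 0.0547459 + 0.0591108 + 0.0111340 = 1.36651.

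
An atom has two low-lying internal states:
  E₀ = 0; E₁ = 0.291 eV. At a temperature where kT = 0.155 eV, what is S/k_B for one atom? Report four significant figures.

0.3915

Eᵢ/kT = 0, 1.87742.
Z = Σ e^(−Eᵢ/kT) = e^(−0) + e^(−1.87742) = 1.00000 + 0.152984 = 1.15298.
⟨E⟩ = Σ EᵢPᵢ = 0.0386115 eV.
S/k_B = ln Z + ⟨E⟩/kT = ln(1.15298) + 0.0386115/0.155 = 0.142350 + 0.249106 = 0.3915.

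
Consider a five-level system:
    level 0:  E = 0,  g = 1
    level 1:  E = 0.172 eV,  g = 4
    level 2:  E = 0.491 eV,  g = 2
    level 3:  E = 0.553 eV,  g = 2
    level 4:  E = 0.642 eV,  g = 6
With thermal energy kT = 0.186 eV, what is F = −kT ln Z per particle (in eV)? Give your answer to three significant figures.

Eᵢ/kT = 0, 0.92473, 2.6398, 2.9731, 3.4516.
Z = Σ gᵢe^(−Eᵢ/kT) = 1·e^(−0) + 4·e^(−0.92473) + 2·e^(−2.6398) + 2·e^(−2.9731) + 6·e^(−3.4516) = 1.0000 + 1.5866 + 0.14275 + 0.10229 + 0.19017 = 3.0218.
F = −kT ln Z = −0.186 × ln(3.0218) = −0.186 × 1.1059 = -0.206 eV.

-0.206 eV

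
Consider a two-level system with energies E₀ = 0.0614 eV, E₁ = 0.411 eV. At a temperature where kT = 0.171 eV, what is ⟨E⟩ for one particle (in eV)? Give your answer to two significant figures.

0.10 eV

Eᵢ/kT = 0.3591, 2.404.
Z = Σ e^(−Eᵢ/kT) = e^(−0.3591) + e^(−2.404) = 0.6983 + 0.09036 = 0.7887.
⟨E⟩ = Σ Eᵢ e^(−Eᵢ/kT) / Z = (0.0614·0.6983 + 0.411·0.09036) / 0.7887 = 0.10 eV.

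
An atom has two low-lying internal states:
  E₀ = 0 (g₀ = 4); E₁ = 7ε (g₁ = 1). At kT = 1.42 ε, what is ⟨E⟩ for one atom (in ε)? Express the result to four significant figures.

0.01263 ε

Eᵢ/kT = 0, 4.92958.
Z = Σ gᵢe^(−Eᵢ/kT) = 4·e^(−0) + 1·e^(−4.92958) = 4.00000 + 0.00722954 = 4.00723.
⟨E⟩ = Σ Eᵢ gᵢe^(−Eᵢ/kT) / Z = (0·4.00000 + 7·0.00722954) / 4.00723 = 0.01263 ε.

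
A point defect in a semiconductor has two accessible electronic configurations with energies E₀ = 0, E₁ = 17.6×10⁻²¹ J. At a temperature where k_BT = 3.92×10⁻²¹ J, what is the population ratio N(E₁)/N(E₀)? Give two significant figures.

n₁/n₀ = exp[−(E₁−E₀)/kT] = exp(−(17.6 ×10⁻²¹ J)/(3.92 ×10⁻²¹ J)) = exp(-4.490) = 0.011.

0.011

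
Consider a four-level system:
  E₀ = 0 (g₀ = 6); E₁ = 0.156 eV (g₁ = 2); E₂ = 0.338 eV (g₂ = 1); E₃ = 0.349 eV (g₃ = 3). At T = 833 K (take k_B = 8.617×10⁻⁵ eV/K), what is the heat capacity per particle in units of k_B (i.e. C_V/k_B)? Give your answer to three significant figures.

k_BT = 8.617×10⁻⁵ × 833 K = 0.071780 eV.
Eᵢ/kT = 0, 2.1733, 4.7088, 4.8621.
Z = Σ gᵢe^(−Eᵢ/kT) = 6·e^(−0) + 2·e^(−2.1733) + 1·e^(−4.7088) + 3·e^(−4.8621) = 6.0000 + 0.22760 + 0.0090156 + 0.023203 = 6.2598.
⟨E⟩ = 0.0074524 eV, ⟨E²⟩ = 0.0015008 eV².
C_V/k_B = (⟨E²⟩ − ⟨E⟩²)/(kT)² = (0.0015008 − 0.000055538)/0.0051524 = 0.281.

0.281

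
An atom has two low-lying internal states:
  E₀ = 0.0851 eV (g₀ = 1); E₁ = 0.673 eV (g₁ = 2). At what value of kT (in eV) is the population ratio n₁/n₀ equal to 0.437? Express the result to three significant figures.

n₁/n₀ = (g₁/g₀) exp[−(E₁−E₀)/kT] = 0.437.
⇒ (E₁−E₀)/kT = ln((2/1)/0.437) = ln(4.5767) = 1.5210.
kT = 0.5879 eV / 1.5210 = 0.387 eV.

0.387 eV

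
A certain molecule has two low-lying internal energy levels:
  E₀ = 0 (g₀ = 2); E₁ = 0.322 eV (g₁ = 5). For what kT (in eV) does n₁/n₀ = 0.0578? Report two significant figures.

0.085 eV

n₁/n₀ = (g₁/g₀) exp[−(E₁−E₀)/kT] = 0.0578.
⇒ (E₁−E₀)/kT = ln((5/2)/0.0578) = ln(43.25) = 3.767.
kT = 0.322 eV / 3.767 = 0.085 eV.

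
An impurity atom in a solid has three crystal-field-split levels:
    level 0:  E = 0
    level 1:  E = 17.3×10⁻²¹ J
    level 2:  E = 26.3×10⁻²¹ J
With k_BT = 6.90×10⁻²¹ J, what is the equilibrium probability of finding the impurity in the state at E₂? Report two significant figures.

Eᵢ/kT = 0, 2.507, 3.812.
Z = Σ e^(−Eᵢ/kT) = e^(−0) + e^(−2.507) + e^(−3.812) = 1.000 + 0.08151 + 0.02210 = 1.104.
P₂ = e^(−E₂/kT) / Z = 0.02210/1.104 = 0.020.

0.020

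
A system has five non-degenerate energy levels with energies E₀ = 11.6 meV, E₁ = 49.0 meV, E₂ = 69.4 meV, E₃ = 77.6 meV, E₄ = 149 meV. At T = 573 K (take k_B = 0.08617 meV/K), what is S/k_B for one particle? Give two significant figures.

1.3

k_BT = 0.08617 × 573 K = 49.38 meV.
Eᵢ/kT = 0.2349, 0.9923, 1.405, 1.571, 3.017.
Z = Σ e^(−Eᵢ/kT) = e^(−0.2349) + e^(−0.9923) + e^(−1.405) + e^(−1.571) + e^(−3.017) = 0.7906 + 0.3707 + 0.2454 + 0.2078 + 0.04895 = 1.663.
⟨E⟩ = Σ EᵢPᵢ = 40.76 meV.
S/k_B = ln Z + ⟨E⟩/kT = ln(1.663) + 40.76/49.38 = 0.5086 + 0.8254 = 1.3.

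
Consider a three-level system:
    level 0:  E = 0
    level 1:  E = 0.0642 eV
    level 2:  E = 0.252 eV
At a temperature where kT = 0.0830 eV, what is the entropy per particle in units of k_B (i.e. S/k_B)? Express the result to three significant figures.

0.745

Eᵢ/kT = 0, 0.77349, 3.0361.
Z = Σ e^(−Eᵢ/kT) = e^(−0) + e^(−0.77349) + e^(−3.0361) = 1.0000 + 0.46140 + 0.048022 = 1.5094.
⟨E⟩ = Σ EᵢPᵢ = 0.027642 eV.
S/k_B = ln Z + ⟨E⟩/kT = ln(1.5094) + 0.027642/0.0830 = 0.41171 + 0.33304 = 0.745.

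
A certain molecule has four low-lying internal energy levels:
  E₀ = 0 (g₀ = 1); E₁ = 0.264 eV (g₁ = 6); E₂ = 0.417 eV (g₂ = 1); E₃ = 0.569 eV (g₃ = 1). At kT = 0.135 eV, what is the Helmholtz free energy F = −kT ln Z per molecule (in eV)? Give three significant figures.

Eᵢ/kT = 0, 1.9556, 3.0889, 4.2148.
Z = Σ gᵢe^(−Eᵢ/kT) = 1·e^(−0) + 6·e^(−1.9556) + 1·e^(−3.0889) + 1·e^(−4.2148) = 1.0000 + 0.84888 + 0.045552 + 0.014775 = 1.9092.
F = −kT ln Z = −0.135 × ln(1.9092) = −0.135 × 0.64668 = -0.0873 eV.

-0.0873 eV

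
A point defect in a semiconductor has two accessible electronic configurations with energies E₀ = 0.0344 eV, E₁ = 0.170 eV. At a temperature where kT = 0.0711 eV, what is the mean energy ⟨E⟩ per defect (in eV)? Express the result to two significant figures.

Eᵢ/kT = 0.4838, 2.391.
Z = Σ e^(−Eᵢ/kT) = e^(−0.4838) + e^(−2.391) = 0.6164 + 0.09154 = 0.7079.
⟨E⟩ = Σ Eᵢ e^(−Eᵢ/kT) / Z = (0.0344·0.6164 + 0.170·0.09154) / 0.7079 = 0.052 eV.

0.052 eV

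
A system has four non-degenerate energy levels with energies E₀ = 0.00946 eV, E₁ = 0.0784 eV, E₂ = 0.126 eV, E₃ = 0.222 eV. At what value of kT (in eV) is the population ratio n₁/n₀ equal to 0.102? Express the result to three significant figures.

0.0302 eV

n₁/n₀ = exp[−(E₁−E₀)/kT] = 0.102.
⇒ (E₁−E₀)/kT = ln(1/0.102) = ln(9.8039) = 2.2828.
kT = 0.06894 eV / 2.2828 = 0.0302 eV.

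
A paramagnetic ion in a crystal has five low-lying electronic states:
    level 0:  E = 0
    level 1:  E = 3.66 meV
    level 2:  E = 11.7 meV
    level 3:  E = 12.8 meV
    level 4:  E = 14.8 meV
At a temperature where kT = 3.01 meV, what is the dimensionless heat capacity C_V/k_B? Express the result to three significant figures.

Eᵢ/kT = 0, 1.2159, 3.8870, 4.2525, 4.9169.
Z = Σ e^(−Eᵢ/kT) = e^(−0) + e^(−1.2159) + e^(−3.8870) + e^(−4.2525) + e^(−4.9169) = 1.0000 + 0.29644 + 0.020507 + 0.014229 + 0.0073218 = 1.3385.
⟨E⟩ = 1.2069 meV, ⟨E²⟩ = 8.0039 meV².
C_V/k_B = (⟨E²⟩ − ⟨E⟩²)/(kT)² = (8.0039 − 1.4566)/9.0601 = 0.723.

0.723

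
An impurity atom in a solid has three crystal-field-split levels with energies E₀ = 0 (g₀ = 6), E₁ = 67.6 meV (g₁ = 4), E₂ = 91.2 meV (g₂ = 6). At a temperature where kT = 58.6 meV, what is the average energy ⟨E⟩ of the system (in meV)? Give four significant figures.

Eᵢ/kT = 0, 1.15358, 1.55631.
Z = Σ gᵢe^(−Eᵢ/kT) = 6·e^(−0) + 4·e^(−1.15358) + 6·e^(−1.55631) = 6.00000 + 1.26202 + 1.26548 = 8.52750.
⟨E⟩ = Σ Eᵢ gᵢe^(−Eᵢ/kT) / Z = (0·6.00000 + 67.6·1.26202 + 91.2·1.26548) / 8.52750 = 23.54 meV.

23.54 meV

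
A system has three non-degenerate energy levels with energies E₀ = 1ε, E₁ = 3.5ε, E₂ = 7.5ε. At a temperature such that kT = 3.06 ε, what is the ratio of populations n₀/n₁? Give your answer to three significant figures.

2.26

n₀/n₁ = exp[−(E₀−E₁)/kT] = exp(−(-2.5ε)/(3.06ε)) = exp(0.81699) = 2.26.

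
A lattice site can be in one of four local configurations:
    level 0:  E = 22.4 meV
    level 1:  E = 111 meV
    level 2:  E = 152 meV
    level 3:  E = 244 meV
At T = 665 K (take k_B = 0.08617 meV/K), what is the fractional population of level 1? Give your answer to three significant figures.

0.159

k_BT = 0.08617 × 665 K = 57.303 meV.
Eᵢ/kT = 0.39090, 1.9371, 2.6526, 4.2581.
Z = Σ e^(−Eᵢ/kT) = e^(−0.39090) + e^(−1.9371) + e^(−2.6526) + e^(−4.2581) = 0.67645 + 0.14412 + 0.070468 + 0.014149 = 0.90519.
P₁ = e^(−E₁/kT) / Z = 0.14412/0.90519 = 0.159.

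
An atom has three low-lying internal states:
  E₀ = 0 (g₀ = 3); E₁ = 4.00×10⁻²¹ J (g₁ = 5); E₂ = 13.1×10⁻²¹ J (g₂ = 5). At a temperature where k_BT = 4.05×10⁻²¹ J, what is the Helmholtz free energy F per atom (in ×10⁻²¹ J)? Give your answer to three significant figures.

Eᵢ/kT = 0, 0.98765, 3.2346.
Z = Σ gᵢe^(−Eᵢ/kT) = 3·e^(−0) + 5·e^(−0.98765) + 5·e^(−3.2346) = 3.0000 + 1.8623 + 0.19688 = 5.0592.
F = −kT ln Z = −4.05 × ln(5.0592) = −4.05 × 1.6212 = -6.57 ×10⁻²¹ J.

-6.57 ×10⁻²¹ J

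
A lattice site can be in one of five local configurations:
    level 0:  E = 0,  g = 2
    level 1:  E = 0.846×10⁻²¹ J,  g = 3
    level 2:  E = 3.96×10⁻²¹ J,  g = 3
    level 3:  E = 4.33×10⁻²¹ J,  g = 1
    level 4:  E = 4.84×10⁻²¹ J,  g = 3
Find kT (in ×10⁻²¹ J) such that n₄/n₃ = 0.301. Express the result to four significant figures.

n₄/n₃ = (g₄/g₃) exp[−(E₄−E₃)/kT] = 0.301.
⇒ (E₄−E₃)/kT = ln((3/1)/0.301) = ln(9.96678) = 2.29926.
kT = 0.51 ×10⁻²¹ J / 2.29926 = 0.2218 ×10⁻²¹ J.

0.2218 ×10⁻²¹ J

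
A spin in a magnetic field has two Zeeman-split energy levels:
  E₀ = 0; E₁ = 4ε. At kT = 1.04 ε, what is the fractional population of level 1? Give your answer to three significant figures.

0.0209

Eᵢ/kT = 0, 3.8462.
Z = Σ e^(−Eᵢ/kT) = e^(−0) + e^(−3.8462) = 1.0000 + 0.021361 = 1.0214.
P₁ = e^(−E₁/kT) / Z = 0.021361/1.0214 = 0.0209.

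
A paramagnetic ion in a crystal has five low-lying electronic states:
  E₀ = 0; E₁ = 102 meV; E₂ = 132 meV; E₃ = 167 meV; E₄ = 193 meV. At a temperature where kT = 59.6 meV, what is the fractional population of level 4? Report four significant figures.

0.02823

Eᵢ/kT = 0, 1.71141, 2.21477, 2.80201, 3.23826.
Z = Σ e^(−Eᵢ/kT) = e^(−0) + e^(−1.71141) + e^(−2.21477) + e^(−2.80201) + e^(−3.23826) = 1.00000 + 0.180611 + 0.109179 + 0.0606880 + 0.0392321 = 1.38971.
P₄ = e^(−E₄/kT) / Z = 0.0392321/1.38971 = 0.02823.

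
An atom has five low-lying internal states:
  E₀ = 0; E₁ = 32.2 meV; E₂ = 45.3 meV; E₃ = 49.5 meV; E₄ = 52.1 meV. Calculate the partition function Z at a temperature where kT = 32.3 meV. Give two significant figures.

Z = 2.0

Eᵢ/kT = 0, 0.9969, 1.402, 1.533, 1.613.
Z = Σ e^(−Eᵢ/kT) = e^(−0) + e^(−0.9969) + e^(−1.402) + e^(−1.533) + e^(−1.613) = 1.000 + 0.3690 + 0.2461 + 0.2159 + 0.1993 = 2.030.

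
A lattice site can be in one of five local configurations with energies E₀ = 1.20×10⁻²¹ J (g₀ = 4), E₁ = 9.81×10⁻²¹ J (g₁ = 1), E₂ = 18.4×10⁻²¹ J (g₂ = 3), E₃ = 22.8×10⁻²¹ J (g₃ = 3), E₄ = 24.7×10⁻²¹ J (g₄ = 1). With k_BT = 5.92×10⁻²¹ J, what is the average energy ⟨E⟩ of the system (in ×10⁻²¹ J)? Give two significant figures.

2.7 ×10⁻²¹ J

Eᵢ/kT = 0.2027, 1.657, 3.108, 3.851, 4.172.
Z = Σ gᵢe^(−Eᵢ/kT) = 4·e^(−0.2027) + 1·e^(−1.657) + 3·e^(−3.108) + 3·e^(−3.851) + 1·e^(−4.172) = 3.266 + 0.1907 + 0.1341 + 0.06378 + 0.01542 = 3.670.
⟨E⟩ = Σ Eᵢ gᵢe^(−Eᵢ/kT) / Z = (1.20·3.266 + 9.81·0.1907 + 18.4·0.1341 + 22.8·0.06378 + 24.7·0.01542) / 3.670 = 2.7 ×10⁻²¹ J.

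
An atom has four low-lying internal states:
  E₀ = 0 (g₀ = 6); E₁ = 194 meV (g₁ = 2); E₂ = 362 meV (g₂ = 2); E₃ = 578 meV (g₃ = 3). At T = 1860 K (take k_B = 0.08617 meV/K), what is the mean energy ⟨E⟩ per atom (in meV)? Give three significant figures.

k_BT = 0.08617 × 1860 K = 160.28 meV.
Eᵢ/kT = 0, 1.2104, 2.2585, 3.6062.
Z = Σ gᵢe^(−Eᵢ/kT) = 6·e^(−0) + 2·e^(−1.2104) + 2·e^(−2.2585) + 3·e^(−3.6062) = 6.0000 + 0.59616 + 0.20901 + 0.081465 = 6.8866.
⟨E⟩ = Σ Eᵢ gᵢe^(−Eᵢ/kT) / Z = (0·6.0000 + 194·0.59616 + 362·0.20901 + 578·0.081465) / 6.8866 = 34.6 meV.

34.6 meV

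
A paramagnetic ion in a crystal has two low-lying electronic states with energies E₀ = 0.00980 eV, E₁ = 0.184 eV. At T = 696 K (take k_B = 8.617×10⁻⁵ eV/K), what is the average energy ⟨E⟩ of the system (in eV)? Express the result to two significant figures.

k_BT = 8.617×10⁻⁵ × 696 K = 0.05997 eV.
Eᵢ/kT = 0.1634, 3.068.
Z = Σ e^(−Eᵢ/kT) = e^(−0.1634) + e^(−3.068) = 0.8493 + 0.04651 = 0.8958.
⟨E⟩ = Σ Eᵢ e^(−Eᵢ/kT) / Z = (0.00980·0.8493 + 0.184·0.04651) / 0.8958 = 0.019 eV.

0.019 eV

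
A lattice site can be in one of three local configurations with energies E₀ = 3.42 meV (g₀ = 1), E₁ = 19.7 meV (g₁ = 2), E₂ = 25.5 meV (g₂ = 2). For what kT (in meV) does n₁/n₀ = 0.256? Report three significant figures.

n₁/n₀ = (g₁/g₀) exp[−(E₁−E₀)/kT] = 0.256.
⇒ (E₁−E₀)/kT = ln((2/1)/0.256) = ln(7.8125) = 2.0557.
kT = 16.28 meV / 2.0557 = 7.92 meV.

7.92 meV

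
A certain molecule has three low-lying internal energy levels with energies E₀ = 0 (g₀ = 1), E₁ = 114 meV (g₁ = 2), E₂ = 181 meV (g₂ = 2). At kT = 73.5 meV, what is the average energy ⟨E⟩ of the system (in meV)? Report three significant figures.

49.7 meV

Eᵢ/kT = 0, 1.5510, 2.4626.
Z = Σ gᵢe^(−Eᵢ/kT) = 1·e^(−0) + 2·e^(−1.5510) + 2·e^(−2.4626) = 1.0000 + 0.42407 + 0.17043 = 1.5945.
⟨E⟩ = Σ Eᵢ gᵢe^(−Eᵢ/kT) / Z = (0·1.0000 + 114·0.42407 + 181·0.17043) / 1.5945 = 49.7 meV.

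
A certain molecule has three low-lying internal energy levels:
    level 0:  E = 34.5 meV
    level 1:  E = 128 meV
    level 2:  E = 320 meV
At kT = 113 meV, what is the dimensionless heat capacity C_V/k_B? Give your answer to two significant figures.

0.40

Eᵢ/kT = 0.3053, 1.133, 2.832.
Z = Σ e^(−Eᵢ/kT) = e^(−0.3053) + e^(−1.133) + e^(−2.832) = 0.7369 + 0.3221 + 0.05889 = 1.118.
⟨E⟩ = 76.47 meV, ⟨E²⟩ = 10900 meV².
C_V/k_B = (⟨E²⟩ − ⟨E⟩²)/(kT)² = (10900 − 5848)/12770 = 0.40.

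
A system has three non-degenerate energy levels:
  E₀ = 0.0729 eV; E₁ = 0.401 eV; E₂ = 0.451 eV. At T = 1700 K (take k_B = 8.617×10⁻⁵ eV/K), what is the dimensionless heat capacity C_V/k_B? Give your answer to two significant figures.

0.74

k_BT = 8.617×10⁻⁵ × 1700 K = 0.1465 eV.
Eᵢ/kT = 0.4976, 2.737, 3.078.
Z = Σ e^(−Eᵢ/kT) = e^(−0.4976) + e^(−2.737) + e^(−3.078) = 0.6080 + 0.06476 + 0.04605 = 0.7188.
⟨E⟩ = 0.1267 eV, ⟨E²⟩ = 0.03201 eV².
C_V/k_B = (⟨E²⟩ − ⟨E⟩²)/(kT)² = (0.03201 − 0.01605)/0.02146 = 0.74.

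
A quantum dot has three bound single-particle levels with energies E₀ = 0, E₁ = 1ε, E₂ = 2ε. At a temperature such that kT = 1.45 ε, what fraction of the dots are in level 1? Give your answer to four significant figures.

Eᵢ/kT = 0, 0.689655, 1.37931.
Z = Σ e^(−Eᵢ/kT) = e^(−0) + e^(−0.689655) + e^(−1.37931) = 1.00000 + 0.501749 + 0.251752 = 1.75350.
P₁ = e^(−E₁/kT) / Z = 0.501749/1.75350 = 0.2861.

0.2861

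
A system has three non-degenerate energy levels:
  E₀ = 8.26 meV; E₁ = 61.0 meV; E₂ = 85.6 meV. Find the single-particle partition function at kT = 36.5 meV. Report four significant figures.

Z = 1.081

Eᵢ/kT = 0.226301, 1.67123, 2.34521.
Z = Σ e^(−Eᵢ/kT) = e^(−0.226301) + e^(−1.67123) + e^(−2.34521) = 0.797478 + 0.188016 + 0.0958271 = 1.08132.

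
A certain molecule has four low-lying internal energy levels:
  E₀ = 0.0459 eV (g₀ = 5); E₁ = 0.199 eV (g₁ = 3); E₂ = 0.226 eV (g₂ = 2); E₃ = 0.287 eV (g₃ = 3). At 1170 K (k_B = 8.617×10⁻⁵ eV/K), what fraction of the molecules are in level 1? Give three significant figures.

k_BT = 8.617×10⁻⁵ × 1170 K = 0.10082 eV.
Eᵢ/kT = 0.45527, 1.9738, 2.2416, 2.8467.
Z = Σ gᵢe^(−Eᵢ/kT) = 5·e^(−0.45527) + 3·e^(−1.9738) + 2·e^(−2.2416) + 3·e^(−2.8467) = 3.1714 + 0.41678 + 0.21258 + 0.17411 = 3.9749.
P₁ = g₁ e^(−E₁/kT) / Z = 0.41678/3.9749 = 0.105.

0.105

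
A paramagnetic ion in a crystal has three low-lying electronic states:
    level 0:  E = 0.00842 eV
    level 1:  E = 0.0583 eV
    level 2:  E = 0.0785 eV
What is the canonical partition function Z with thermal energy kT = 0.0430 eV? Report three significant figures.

Eᵢ/kT = 0.19581, 1.3558, 1.8256.
Z = Σ e^(−Eᵢ/kT) = e^(−0.19581) + e^(−1.3558) + e^(−1.8256) = 0.82217 + 0.25774 + 0.16112 = 1.2410.

Z = 1.24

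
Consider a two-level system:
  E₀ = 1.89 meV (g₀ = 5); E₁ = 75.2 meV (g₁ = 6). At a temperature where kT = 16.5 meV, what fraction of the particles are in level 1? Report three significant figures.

0.0139

Eᵢ/kT = 0.11455, 4.5576.
Z = Σ gᵢe^(−Eᵢ/kT) = 5·e^(−0.11455) + 6·e^(−4.5576) = 4.4588 + 0.062923 = 4.5217.
P₁ = g₁ e^(−E₁/kT) / Z = 0.062923/4.5217 = 0.0139.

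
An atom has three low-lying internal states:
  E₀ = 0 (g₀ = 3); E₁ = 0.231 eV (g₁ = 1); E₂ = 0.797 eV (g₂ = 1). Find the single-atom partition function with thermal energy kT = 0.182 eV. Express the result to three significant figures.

Eᵢ/kT = 0, 1.2692, 4.3791.
Z = Σ gᵢe^(−Eᵢ/kT) = 3·e^(−0) + 1·e^(−1.2692) + 1·e^(−4.3791) = 3.0000 + 0.28106 + 0.012537 = 3.2936.

Z = 3.29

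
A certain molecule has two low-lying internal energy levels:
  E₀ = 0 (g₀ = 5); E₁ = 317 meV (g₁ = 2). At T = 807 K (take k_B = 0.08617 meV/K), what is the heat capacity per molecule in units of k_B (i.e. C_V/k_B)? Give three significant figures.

k_BT = 0.08617 × 807 K = 69.539 meV.
Eᵢ/kT = 0, 4.5586.
Z = Σ gᵢe^(−Eᵢ/kT) = 5·e^(−0) + 2·e^(−4.5586) = 5.0000 + 0.020953 = 5.0210.
⟨E⟩ = 1.3229 meV, ⟨E²⟩ = 419.35 meV².
C_V/k_B = (⟨E²⟩ − ⟨E⟩²)/(kT)² = (419.35 − 1.7501)/4835.7 = 0.0864.

0.0864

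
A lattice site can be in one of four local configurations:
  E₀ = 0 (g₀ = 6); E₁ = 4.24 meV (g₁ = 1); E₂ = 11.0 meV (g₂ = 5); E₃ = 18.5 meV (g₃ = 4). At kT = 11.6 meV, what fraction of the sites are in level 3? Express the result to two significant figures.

0.086

Eᵢ/kT = 0, 0.3655, 0.9483, 1.595.
Z = Σ gᵢe^(−Eᵢ/kT) = 6·e^(−0) + 1·e^(−0.3655) + 5·e^(−0.9483) + 4·e^(−1.595) = 6.000 + 0.6938 + 1.937 + 0.8116 = 9.442.
P₃ = g₃ e^(−E₃/kT) / Z = 0.8116/9.442 = 0.086.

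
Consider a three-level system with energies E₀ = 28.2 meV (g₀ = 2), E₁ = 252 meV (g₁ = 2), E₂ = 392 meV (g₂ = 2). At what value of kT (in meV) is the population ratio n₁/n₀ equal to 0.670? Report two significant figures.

560 meV

n₁/n₀ = (g₁/g₀) exp[−(E₁−E₀)/kT] = 0.670.
⇒ (E₁−E₀)/kT = ln((2/2)/0.670) = ln(1.493) = 0.4008.
kT = 223.8 meV / 0.4008 = 560 meV.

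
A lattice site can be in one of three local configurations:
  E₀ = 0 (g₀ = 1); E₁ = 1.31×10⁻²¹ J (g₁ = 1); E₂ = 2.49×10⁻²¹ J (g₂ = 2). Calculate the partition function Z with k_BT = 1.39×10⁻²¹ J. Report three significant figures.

Z = 1.72

Eᵢ/kT = 0, 0.94245, 1.7914.
Z = Σ gᵢe^(−Eᵢ/kT) = 1·e^(−0) + 1·e^(−0.94245) + 2·e^(−1.7914) = 1.0000 + 0.38967 + 0.33345 = 1.7231.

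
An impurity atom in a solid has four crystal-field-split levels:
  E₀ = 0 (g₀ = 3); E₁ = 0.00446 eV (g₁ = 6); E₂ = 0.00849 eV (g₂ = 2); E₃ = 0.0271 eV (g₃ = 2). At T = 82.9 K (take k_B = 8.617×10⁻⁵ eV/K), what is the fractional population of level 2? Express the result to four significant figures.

0.08872

k_BT = 8.617×10⁻⁵ × 82.9 K = 0.00714349 eV.
Eᵢ/kT = 0, 0.624345, 1.18849, 3.79366.
Z = Σ gᵢe^(−Eᵢ/kT) = 3·e^(−0) + 6·e^(−0.624345) + 2·e^(−1.18849) + 2·e^(−3.79366) = 3.00000 + 3.21367 + 0.609362 + 0.0450261 = 6.86806.
P₂ = g₂ e^(−E₂/kT) / Z = 0.609362/6.86806 = 0.08872.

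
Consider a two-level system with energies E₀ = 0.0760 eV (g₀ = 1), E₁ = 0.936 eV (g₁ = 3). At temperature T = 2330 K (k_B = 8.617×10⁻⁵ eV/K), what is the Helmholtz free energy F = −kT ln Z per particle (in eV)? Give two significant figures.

k_BT = 8.617×10⁻⁵ × 2330 K = 0.2008 eV.
Eᵢ/kT = 0.3785, 4.661.
Z = Σ gᵢe^(−Eᵢ/kT) = 1·e^(−0.3785) + 3·e^(−4.661) = 0.6849 + 0.02837 = 0.7133.
F = −kT ln Z = −0.2008 × ln(0.7133) = −0.2008 × -0.3379 = 0.068 eV.

0.068 eV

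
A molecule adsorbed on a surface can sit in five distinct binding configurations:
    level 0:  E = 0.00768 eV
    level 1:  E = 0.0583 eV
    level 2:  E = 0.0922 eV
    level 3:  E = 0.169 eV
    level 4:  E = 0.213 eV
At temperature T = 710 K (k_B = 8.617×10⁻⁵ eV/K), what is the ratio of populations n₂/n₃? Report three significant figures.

k_BT = 8.617×10⁻⁵ × 710 K = 0.061181 eV.
n₂/n₃ = exp[−(E₂−E₃)/kT] = exp(−(-0.0768 eV)/(0.061181 eV)) = exp(1.2553) = 3.51.

3.51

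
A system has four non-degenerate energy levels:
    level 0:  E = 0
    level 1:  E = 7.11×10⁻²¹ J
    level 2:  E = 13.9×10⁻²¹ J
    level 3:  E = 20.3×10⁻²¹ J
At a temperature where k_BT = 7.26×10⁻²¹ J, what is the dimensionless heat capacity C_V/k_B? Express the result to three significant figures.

Eᵢ/kT = 0, 0.97934, 1.9146, 2.7961.
Z = Σ e^(−Eᵢ/kT) = e^(−0) + e^(−0.97934) + e^(−1.9146) + e^(−2.7961) = 1.0000 + 0.37556 + 0.14740 + 0.061048 = 1.5840.
⟨E⟩ = 3.7616, ⟨E²⟩ = 45.847.
C_V/k_B = (⟨E²⟩ − ⟨E⟩²)/(kT)² = (45.847 − 14.150)/52.708 = 0.601.

0.601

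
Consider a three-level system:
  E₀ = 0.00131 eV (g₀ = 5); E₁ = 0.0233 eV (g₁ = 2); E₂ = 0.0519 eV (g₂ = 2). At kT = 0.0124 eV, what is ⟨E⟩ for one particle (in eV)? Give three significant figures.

Eᵢ/kT = 0.10565, 1.8790, 4.1855.
Z = Σ gᵢe^(−Eᵢ/kT) = 5·e^(−0.10565) + 2·e^(−1.8790) + 2·e^(−4.1855) = 4.4987 + 0.30549 + 0.030429 = 4.8346.
⟨E⟩ = Σ Eᵢ gᵢe^(−Eᵢ/kT) / Z = (0.00131·4.4987 + 0.0233·0.30549 + 0.0519·0.030429) / 4.8346 = 0.00302 eV.

0.00302 eV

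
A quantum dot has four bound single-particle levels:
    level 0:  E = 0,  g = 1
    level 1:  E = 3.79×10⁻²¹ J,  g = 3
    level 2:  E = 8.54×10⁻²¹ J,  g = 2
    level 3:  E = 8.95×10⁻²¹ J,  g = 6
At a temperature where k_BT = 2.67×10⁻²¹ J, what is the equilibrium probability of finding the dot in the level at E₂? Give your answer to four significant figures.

0.04047

Eᵢ/kT = 0, 1.41948, 3.19850, 3.35206.
Z = Σ gᵢe^(−Eᵢ/kT) = 1·e^(−0) + 3·e^(−1.41948) + 2·e^(−3.19850) + 6·e^(−3.35206) = 1.00000 + 0.725519 + 0.0816468 + 0.210073 = 2.01724.
P₂ = g₂ e^(−E₂/kT) / Z = 0.0816468/2.01724 = 0.04047.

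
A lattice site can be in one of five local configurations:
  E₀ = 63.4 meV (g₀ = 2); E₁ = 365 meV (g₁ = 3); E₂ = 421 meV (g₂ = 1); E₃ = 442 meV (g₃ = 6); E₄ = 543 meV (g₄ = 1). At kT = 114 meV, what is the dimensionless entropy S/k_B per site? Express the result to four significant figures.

1.507

Eᵢ/kT = 0.556140, 3.20175, 3.69298, 3.87719, 4.76316.
Z = Σ gᵢe^(−Eᵢ/kT) = 2·e^(−0.556140) + 3·e^(−3.20175) + 1·e^(−3.69298) + 6·e^(−3.87719) + 1·e^(−4.76316) = 1.14684 + 0.122073 + 0.0248977 + 0.124254 + 0.00853858 = 1.42660.
⟨E⟩ = Σ EᵢPᵢ = 131.295 meV.
S/k_B = ln Z + ⟨E⟩/kT = ln(1.42660) + 131.295/114 = 0.355294 + 1.15171 = 1.507.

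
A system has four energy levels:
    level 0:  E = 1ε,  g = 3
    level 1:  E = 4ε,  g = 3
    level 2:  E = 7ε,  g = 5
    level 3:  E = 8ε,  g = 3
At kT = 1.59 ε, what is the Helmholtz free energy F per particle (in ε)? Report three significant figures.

-1.04 ε

Eᵢ/kT = 0.62893, 2.5157, 4.4025, 5.0314.
Z = Σ gᵢe^(−Eᵢ/kT) = 3·e^(−0.62893) + 3·e^(−2.5157) + 5·e^(−4.4025) + 3·e^(−5.0314) = 1.5995 + 0.24242 + 0.061233 + 0.019589 = 1.9227.
F = −kT ln Z = −1.59 × ln(1.9227) = −1.59 × 0.65373 = -1.04 ε.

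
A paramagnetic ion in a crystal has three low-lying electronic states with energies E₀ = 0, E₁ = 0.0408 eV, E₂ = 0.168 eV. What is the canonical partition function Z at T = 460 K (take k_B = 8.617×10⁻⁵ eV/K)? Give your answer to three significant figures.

Z = 1.37

k_BT = 8.617×10⁻⁵ × 460 K = 0.039638 eV.
Eᵢ/kT = 0, 1.0293, 4.2384.
Z = Σ e^(−Eᵢ/kT) = e^(−0) + e^(−1.0293) + e^(−4.2384) = 1.0000 + 0.35726 + 0.014431 = 1.3717.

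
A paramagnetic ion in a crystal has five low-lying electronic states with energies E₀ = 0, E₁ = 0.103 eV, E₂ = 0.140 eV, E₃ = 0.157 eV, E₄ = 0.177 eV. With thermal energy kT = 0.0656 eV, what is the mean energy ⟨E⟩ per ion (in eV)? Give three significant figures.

Eᵢ/kT = 0, 1.5701, 2.1341, 2.3933, 2.6982.
Z = Σ e^(−Eᵢ/kT) = e^(−0) + e^(−1.5701) + e^(−2.1341) + e^(−2.3933) + e^(−2.6982) = 1.0000 + 0.20802 + 0.11835 + 0.091328 + 0.067327 = 1.4850.
⟨E⟩ = Σ Eᵢ e^(−Eᵢ/kT) / Z = (0·1.0000 + 0.103·0.20802 + 0.140·0.11835 + 0.157·0.091328 + 0.177·0.067327) / 1.4850 = 0.0433 eV.

0.0433 eV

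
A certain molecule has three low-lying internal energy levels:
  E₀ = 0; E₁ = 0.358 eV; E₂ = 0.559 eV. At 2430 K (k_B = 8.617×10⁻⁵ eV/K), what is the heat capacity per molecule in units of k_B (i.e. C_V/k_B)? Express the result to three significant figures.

k_BT = 8.617×10⁻⁵ × 2430 K = 0.20939 eV.
Eᵢ/kT = 0, 1.7097, 2.6697.
Z = Σ e^(−Eᵢ/kT) = e^(−0) + e^(−1.7097) + e^(−2.6697) = 1.0000 + 0.18092 + 0.069273 = 1.2502.
⟨E⟩ = 0.082781 eV, ⟨E²⟩ = 0.035861 eV².
C_V/k_B = (⟨E²⟩ − ⟨E⟩²)/(kT)² = (0.035861 − 0.0068527)/0.043844 = 0.662.

0.662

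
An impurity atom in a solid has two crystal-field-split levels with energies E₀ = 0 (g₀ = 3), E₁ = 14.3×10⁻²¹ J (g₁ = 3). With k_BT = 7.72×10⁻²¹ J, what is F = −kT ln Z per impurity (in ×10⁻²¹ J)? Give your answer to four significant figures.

-9.606 ×10⁻²¹ J

Eᵢ/kT = 0, 1.85233.
Z = Σ gᵢe^(−Eᵢ/kT) = 3·e^(−0) + 3·e^(−1.85233) = 3.00000 + 0.470614 = 3.47061.
F = −kT ln Z = −7.72 × ln(3.47061) = −7.72 × 1.24433 = -9.606 ×10⁻²¹ J.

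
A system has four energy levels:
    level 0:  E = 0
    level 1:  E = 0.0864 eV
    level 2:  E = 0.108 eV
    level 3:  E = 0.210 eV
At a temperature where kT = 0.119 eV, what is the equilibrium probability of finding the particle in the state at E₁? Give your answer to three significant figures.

0.235

Eᵢ/kT = 0, 0.72605, 0.90756, 1.7647.
Z = Σ e^(−Eᵢ/kT) = e^(−0) + e^(−0.72605) + e^(−0.90756) + e^(−1.7647) = 1.0000 + 0.48382 + 0.40351 + 0.17124 = 2.0586.
P₁ = e^(−E₁/kT) / Z = 0.48382/2.0586 = 0.235.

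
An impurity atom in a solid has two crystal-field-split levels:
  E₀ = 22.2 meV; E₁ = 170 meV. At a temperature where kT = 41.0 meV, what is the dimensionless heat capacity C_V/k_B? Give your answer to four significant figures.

0.3349

Eᵢ/kT = 0.541463, 4.14634.
Z = Σ e^(−Eᵢ/kT) = e^(−0.541463) + e^(−4.14634) = 0.581896 + 0.0158222 = 0.597718.
⟨E⟩ = 26.1124 meV, ⟨E²⟩ = 1244.81 meV².
C_V/k_B = (⟨E²⟩ − ⟨E⟩²)/(kT)² = (1244.81 − 681.857)/1681.00 = 0.3349.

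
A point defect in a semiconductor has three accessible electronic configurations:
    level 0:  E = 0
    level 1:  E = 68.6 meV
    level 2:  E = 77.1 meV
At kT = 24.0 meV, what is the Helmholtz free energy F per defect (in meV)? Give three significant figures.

Eᵢ/kT = 0, 2.8583, 3.2125.
Z = Σ e^(−Eᵢ/kT) = e^(−0) + e^(−2.8583) + e^(−3.2125) = 1.0000 + 0.057366 + 0.040256 = 1.0976.
F = −kT ln Z = −24.0 × ln(1.0976) = −24.0 × 0.093126 = -2.24 meV.

-2.24 meV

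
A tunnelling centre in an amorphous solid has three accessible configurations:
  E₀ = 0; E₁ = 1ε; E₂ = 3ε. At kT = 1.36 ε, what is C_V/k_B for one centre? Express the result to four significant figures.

Eᵢ/kT = 0, 0.735294, 2.20588.
Z = Σ e^(−Eᵢ/kT) = e^(−0) + e^(−0.735294) + e^(−2.20588) = 1.00000 + 0.479365 + 0.110154 = 1.58952.
⟨E⟩ = 0.509479 ε, ⟨E²⟩ = 0.925280 ε².
C_V/k_B = (⟨E²⟩ − ⟨E⟩²)/(kT)² = (0.925280 − 0.259569)/1.84960 = 0.3599.

0.3599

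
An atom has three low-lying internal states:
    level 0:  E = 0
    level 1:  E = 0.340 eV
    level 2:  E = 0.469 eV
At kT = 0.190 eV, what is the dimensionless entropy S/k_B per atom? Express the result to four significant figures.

0.6304

Eᵢ/kT = 0, 1.78947, 2.46842.
Z = Σ e^(−Eᵢ/kT) = e^(−0) + e^(−1.78947) + e^(−2.46842) = 1.00000 + 0.167049 + 0.0847186 = 1.25177.
⟨E⟩ = Σ EᵢPᵢ = 0.0771146 eV.
S/k_B = ln Z + ⟨E⟩/kT = ln(1.25177) + 0.0771146/0.190 = 0.224559 + 0.405866 = 0.6304.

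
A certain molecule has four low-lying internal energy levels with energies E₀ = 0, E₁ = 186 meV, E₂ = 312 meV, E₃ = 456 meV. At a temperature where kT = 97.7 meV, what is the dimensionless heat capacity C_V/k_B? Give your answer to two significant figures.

Eᵢ/kT = 0, 1.904, 3.193, 4.667.
Z = Σ e^(−Eᵢ/kT) = e^(−0) + e^(−1.904) + e^(−3.193) + e^(−4.667) = 1.000 + 0.1490 + 0.04105 + 0.009400 = 1.199.
⟨E⟩ = 37.37 meV, ⟨E²⟩ = 9262 meV².
C_V/k_B = (⟨E²⟩ − ⟨E⟩²)/(kT)² = (9262 − 1397)/9545 = 0.82.

0.82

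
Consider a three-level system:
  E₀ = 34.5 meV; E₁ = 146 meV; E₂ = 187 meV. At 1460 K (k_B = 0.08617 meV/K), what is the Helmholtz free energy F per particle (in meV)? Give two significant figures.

k_BT = 0.08617 × 1460 K = 125.8 meV.
Eᵢ/kT = 0.2742, 1.161, 1.486.
Z = Σ e^(−Eᵢ/kT) = e^(−0.2742) + e^(−1.161) + e^(−1.486) = 0.7602 + 0.3132 + 0.2263 = 1.300.
F = −kT ln Z = −125.8 × ln(1.300) = −125.8 × 0.2624 = -33 meV.

-33 meV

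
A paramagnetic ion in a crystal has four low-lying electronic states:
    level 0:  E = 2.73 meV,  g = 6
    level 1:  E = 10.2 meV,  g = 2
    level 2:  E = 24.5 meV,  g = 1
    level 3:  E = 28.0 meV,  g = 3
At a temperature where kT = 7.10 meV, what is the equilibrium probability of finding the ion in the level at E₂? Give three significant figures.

0.00682

Eᵢ/kT = 0.38451, 1.4366, 3.4507, 3.9437.
Z = Σ gᵢe^(−Eᵢ/kT) = 6·e^(−0.38451) + 2·e^(−1.4366) + 1·e^(−3.4507) + 3·e^(−3.9437) = 4.0847 + 0.47547 + 0.031723 + 0.058129 = 4.6500.
P₂ = g₂ e^(−E₂/kT) / Z = 0.031723/4.6500 = 0.00682.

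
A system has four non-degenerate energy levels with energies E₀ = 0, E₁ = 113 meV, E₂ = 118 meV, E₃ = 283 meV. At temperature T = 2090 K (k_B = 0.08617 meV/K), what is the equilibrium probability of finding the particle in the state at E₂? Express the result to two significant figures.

k_BT = 0.08617 × 2090 K = 180.1 meV.
Eᵢ/kT = 0, 0.6274, 0.6552, 1.571.
Z = Σ e^(−Eᵢ/kT) = e^(−0) + e^(−0.6274) + e^(−0.6552) + e^(−1.571) = 1.000 + 0.5340 + 0.5193 + 0.2078 = 2.261.
P₂ = e^(−E₂/kT) / Z = 0.5193/2.261 = 0.23.

0.23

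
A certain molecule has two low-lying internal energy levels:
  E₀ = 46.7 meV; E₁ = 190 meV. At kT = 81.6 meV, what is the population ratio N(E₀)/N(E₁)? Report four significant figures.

n₀/n₁ = exp[−(E₀−E₁)/kT] = exp(−(-143.3 meV)/(81.6 meV)) = exp(1.75613) = 5.790.

5.790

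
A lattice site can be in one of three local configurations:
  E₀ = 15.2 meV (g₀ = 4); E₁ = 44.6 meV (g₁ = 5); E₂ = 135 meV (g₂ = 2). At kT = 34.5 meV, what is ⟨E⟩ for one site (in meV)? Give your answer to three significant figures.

26.5 meV

Eᵢ/kT = 0.44058, 1.2928, 3.9130.
Z = Σ gᵢe^(−Eᵢ/kT) = 4·e^(−0.44058) + 5·e^(−1.2928) + 2·e^(−3.9130) = 2.5747 + 1.3725 + 0.039961 = 3.9872.
⟨E⟩ = Σ Eᵢ gᵢe^(−Eᵢ/kT) / Z = (15.2·2.5747 + 44.6·1.3725 + 135·0.039961) / 3.9872 = 26.5 meV.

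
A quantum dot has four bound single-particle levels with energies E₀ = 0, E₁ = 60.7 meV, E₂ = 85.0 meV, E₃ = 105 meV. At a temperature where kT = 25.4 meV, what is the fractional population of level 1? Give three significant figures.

Eᵢ/kT = 0, 2.3898, 3.3465, 4.1339.
Z = Σ e^(−Eᵢ/kT) = e^(−0) + e^(−2.3898) + e^(−3.3465) + e^(−4.1339) = 1.0000 + 0.091648 + 0.035207 + 0.016020 = 1.1429.
P₁ = e^(−E₁/kT) / Z = 0.091648/1.1429 = 0.0802.

0.0802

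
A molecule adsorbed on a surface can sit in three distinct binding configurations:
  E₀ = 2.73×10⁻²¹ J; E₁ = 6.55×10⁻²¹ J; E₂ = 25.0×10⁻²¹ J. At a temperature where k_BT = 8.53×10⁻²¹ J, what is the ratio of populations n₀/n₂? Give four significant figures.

n₀/n₂ = exp[−(E₀−E₂)/kT] = exp(−(-22.27 ×10⁻²¹ J)/(8.53 ×10⁻²¹ J)) = exp(2.61079) = 13.61.

13.61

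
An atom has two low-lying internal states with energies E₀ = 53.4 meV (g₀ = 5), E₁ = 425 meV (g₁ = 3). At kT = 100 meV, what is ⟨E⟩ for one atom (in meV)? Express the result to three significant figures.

58.7 meV

Eᵢ/kT = 0.53400, 4.2500.
Z = Σ gᵢe^(−Eᵢ/kT) = 5·e^(−0.53400) + 3·e^(−4.2500) = 2.9313 + 0.042793 = 2.9741.
⟨E⟩ = Σ Eᵢ gᵢe^(−Eᵢ/kT) / Z = (53.4·2.9313 + 425·0.042793) / 2.9741 = 58.7 meV.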